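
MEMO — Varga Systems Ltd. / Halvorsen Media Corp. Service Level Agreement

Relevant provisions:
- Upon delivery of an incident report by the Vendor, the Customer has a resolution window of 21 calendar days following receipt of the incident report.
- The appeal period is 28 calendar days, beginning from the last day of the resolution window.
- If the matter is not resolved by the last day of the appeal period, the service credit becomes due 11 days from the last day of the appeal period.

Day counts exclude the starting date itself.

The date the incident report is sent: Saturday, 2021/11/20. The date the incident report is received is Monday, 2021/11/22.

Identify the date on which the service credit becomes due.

2022/01/21

The last day of the resolution window: 21 calendar days after 2021/11/22 is 2021/12/13.
The last day of the appeal period: 2021/12/13 + 28 days = 2022/01/10.
The date on which the service credit becomes due: 2022/01/10 + 11 days = 2022/01/21.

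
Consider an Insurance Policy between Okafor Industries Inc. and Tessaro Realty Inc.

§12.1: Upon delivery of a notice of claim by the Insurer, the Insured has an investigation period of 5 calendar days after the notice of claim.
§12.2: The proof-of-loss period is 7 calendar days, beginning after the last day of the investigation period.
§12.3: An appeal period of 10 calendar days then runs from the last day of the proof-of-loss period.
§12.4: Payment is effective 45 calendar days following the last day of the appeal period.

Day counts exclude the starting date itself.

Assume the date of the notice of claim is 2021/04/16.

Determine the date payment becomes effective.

The last day of the investigation period: 5 calendar days after 2021/04/16 is 2021/04/21.
Adding 7 calendar days to 2021/04/21 gives 2021/04/28, which is the last day of the proof-of-loss period.
The last day of the appeal period: 2021/04/28 + 10 days = 2021/05/08.
Adding 45 calendar days to 2021/05/08 gives 2021/06/22, which is the date payment becomes effective.

2021/06/22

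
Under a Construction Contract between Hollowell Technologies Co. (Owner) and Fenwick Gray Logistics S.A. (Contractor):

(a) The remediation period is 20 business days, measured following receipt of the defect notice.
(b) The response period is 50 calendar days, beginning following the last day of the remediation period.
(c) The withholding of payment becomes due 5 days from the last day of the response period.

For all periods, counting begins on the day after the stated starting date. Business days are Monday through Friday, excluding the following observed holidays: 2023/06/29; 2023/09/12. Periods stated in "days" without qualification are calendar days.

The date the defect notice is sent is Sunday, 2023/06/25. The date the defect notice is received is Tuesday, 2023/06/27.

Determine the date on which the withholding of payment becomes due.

The last day of the remediation period: 20 business days after Tuesday, 2023/06/27, skipping weekends and the listed holiday on Jun 29 — Jun 28, Jun 30, Jul 3, Jul 4, …, Jul 24, Jul 25, Jul 26 — lands on Wednesday, 2023/07/26.
The last day of the response period: 50 calendar days after 2023/07/26 is 2023/09/14.
The date on which the withholding of payment becomes due: 2023/09/14 + 5 days = 2023/09/19.

2023/09/19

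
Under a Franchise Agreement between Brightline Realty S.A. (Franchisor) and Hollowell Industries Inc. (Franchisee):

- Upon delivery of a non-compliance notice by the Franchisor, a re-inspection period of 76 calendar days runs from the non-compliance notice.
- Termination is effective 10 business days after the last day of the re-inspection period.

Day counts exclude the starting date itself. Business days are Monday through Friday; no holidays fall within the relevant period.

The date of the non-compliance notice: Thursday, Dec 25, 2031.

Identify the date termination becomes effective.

Mar 24, 2032

The last day of the re-inspection period: 76 calendar days after Dec 25, 2031 is Mar 10, 2032.
From Wednesday, Mar 10, 2032, 10 business days (Mar 11, Mar 12, Mar 15, Mar 16, Mar 17, Mar 18, Mar 19, Mar 22, Mar 23, Mar 24, skipping weekends) brings us to Wednesday, Mar 24, 2032, which is the date termination becomes effective.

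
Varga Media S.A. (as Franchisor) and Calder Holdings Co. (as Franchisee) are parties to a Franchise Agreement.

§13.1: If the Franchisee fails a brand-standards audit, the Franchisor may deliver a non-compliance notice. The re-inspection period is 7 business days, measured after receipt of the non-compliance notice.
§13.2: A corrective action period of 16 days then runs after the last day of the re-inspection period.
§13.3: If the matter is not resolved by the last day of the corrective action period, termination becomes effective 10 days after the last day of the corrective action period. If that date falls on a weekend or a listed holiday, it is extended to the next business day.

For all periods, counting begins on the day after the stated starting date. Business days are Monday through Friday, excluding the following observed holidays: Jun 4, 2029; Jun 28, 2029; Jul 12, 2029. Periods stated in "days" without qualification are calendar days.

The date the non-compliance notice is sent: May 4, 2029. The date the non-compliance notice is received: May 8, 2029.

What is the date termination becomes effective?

From Tuesday, May 8, 2029, 7 business days (May 9, May 10, May 11, May 14, May 15, May 16, May 17, skipping weekends) brings us to Thursday, May 17, 2029, which is the last day of the re-inspection period.
Adding 16 calendar days to May 17, 2029 gives Jun 2, 2029, which is the last day of the corrective action period.
The date termination becomes effective: 10 calendar days after Jun 2, 2029 is Jun 12, 2029. Jun 12, 2029 is a Tuesday and is not a listed holiday, so no roll-forward applies.

Jun 12, 2029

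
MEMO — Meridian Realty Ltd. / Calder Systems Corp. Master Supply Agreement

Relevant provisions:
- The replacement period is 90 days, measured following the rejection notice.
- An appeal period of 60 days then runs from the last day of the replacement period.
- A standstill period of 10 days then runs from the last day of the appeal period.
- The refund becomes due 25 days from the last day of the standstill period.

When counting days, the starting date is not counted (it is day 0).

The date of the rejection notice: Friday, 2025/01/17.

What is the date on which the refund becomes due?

The last day of the replacement period: 2025/01/17 + 90 days = 2025/04/17.
Adding 60 calendar days to 2025/04/17 gives 2025/06/16, which is the last day of the appeal period.
Adding 10 calendar days to 2025/06/16 gives 2025/06/26, which is the last day of the standstill period.
Adding 25 calendar days to 2025/06/26 gives 2025/07/21, which is the date on which the refund becomes due.

2025/07/21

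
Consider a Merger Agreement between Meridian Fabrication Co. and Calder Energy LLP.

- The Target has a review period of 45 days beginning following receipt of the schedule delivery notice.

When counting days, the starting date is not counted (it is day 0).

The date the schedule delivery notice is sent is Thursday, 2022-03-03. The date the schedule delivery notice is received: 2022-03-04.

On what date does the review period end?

The last day of the review period: 2022-03-04 + 45 days = 2022-04-18.

2022-04-18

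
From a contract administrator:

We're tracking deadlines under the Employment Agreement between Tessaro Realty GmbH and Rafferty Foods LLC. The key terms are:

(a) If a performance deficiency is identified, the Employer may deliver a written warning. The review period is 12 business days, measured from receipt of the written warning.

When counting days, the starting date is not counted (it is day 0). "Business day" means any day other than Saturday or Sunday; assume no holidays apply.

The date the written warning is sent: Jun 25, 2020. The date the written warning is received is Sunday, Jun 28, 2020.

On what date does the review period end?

Jul 14, 2020

The last day of the review period: 12 business days after Sunday, Jun 28, 2020, skipping weekends — Jun 29, Jun 30, Jul 1, Jul 2, …, Jul 10, Jul 13, Jul 14 — lands on Tuesday, Jul 14, 2020.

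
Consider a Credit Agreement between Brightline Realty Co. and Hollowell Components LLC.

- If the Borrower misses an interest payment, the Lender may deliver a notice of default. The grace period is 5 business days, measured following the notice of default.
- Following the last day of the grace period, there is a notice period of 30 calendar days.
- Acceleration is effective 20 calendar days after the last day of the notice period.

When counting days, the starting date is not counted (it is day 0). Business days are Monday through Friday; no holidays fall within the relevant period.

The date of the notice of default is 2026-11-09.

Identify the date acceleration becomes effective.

The last day of the grace period: counting 5 business days from Monday, 2026-11-09 (Nov 10, Nov 11, Nov 12, Nov 13, Nov 16, skipping weekends) reaches Monday, 2026-11-16.
Adding 30 calendar days to 2026-11-16 gives 2026-12-16, which is the last day of the notice period.
The date acceleration becomes effective: 2026-12-16 + 20 days = 2027-01-05.

2027-01-05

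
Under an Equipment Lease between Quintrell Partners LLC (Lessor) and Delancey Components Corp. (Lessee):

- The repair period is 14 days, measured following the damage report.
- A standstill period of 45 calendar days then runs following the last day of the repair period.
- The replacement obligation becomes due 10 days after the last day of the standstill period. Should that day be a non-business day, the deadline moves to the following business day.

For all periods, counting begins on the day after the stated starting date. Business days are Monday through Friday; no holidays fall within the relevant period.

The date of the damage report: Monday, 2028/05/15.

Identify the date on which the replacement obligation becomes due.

2028/07/24

The last day of the repair period: 2028/05/15 + 14 days = 2028/05/29.
The last day of the standstill period: 45 calendar days after 2028/05/29 is 2028/07/13.
Adding 10 calendar days to 2028/07/13 gives 2028/07/23, which is the date on which the replacement obligation becomes due. That falls on a Sunday, so it rolls to the next business day, Monday, 2028/07/24.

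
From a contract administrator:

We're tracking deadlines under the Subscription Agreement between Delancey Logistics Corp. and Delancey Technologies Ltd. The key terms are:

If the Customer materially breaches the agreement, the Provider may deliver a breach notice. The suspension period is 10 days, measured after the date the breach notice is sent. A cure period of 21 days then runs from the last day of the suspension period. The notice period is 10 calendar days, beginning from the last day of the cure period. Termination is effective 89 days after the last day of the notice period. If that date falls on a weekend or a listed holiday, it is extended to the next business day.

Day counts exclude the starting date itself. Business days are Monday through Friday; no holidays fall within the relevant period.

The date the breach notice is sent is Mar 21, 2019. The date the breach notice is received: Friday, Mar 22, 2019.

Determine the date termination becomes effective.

Jul 29, 2019

The last day of the suspension period: Mar 21, 2019 + 10 days = Mar 31, 2019.
Adding 21 calendar days to Mar 31, 2019 gives Apr 21, 2019, which is the last day of the cure period.
The last day of the notice period: Apr 21, 2019 + 10 days = May 1, 2019.
Adding 89 calendar days to May 1, 2019 gives Jul 29, 2019, which is the date termination becomes effective. Jul 29, 2019 is a Monday, so no roll-forward applies.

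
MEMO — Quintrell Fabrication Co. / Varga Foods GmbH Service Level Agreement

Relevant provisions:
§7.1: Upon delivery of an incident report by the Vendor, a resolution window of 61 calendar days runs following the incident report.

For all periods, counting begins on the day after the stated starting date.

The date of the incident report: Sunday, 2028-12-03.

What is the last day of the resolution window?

Adding 61 calendar days to 2028-12-03 gives 2029-02-02, which is the last day of the resolution window.

2029-02-02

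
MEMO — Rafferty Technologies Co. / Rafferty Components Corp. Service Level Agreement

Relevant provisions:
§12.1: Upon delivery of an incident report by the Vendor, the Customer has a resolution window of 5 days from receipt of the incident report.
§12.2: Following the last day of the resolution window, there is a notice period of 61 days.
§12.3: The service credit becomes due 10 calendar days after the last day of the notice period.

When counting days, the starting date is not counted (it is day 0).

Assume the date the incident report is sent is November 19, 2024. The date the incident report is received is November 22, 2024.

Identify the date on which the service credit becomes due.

Adding 5 calendar days to November 22, 2024 gives November 27, 2024, which is the last day of the resolution window.
The last day of the notice period: November 27, 2024 + 61 days = January 27, 2025.
Adding 10 calendar days to January 27, 2025 gives February 6, 2025, which is the date on which the service credit becomes due.

February 6, 2025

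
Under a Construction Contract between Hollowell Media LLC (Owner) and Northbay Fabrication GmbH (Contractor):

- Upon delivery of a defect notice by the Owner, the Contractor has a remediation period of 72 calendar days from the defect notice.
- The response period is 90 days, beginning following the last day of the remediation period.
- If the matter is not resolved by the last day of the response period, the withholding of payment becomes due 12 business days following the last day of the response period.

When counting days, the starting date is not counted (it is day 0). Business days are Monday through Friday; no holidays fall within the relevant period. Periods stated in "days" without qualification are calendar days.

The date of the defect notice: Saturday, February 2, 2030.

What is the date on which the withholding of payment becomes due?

July 30, 2030

The last day of the remediation period: February 2, 2030 + 72 days = April 15, 2030.
The last day of the response period: 90 calendar days after April 15, 2030 is July 14, 2030.
The date on which the withholding of payment becomes due: counting 12 business days from Sunday, July 14, 2030 (Jul 15, Jul 16, Jul 17, Jul 18, …, Jul 26, Jul 29, Jul 30, skipping weekends) reaches Tuesday, July 30, 2030.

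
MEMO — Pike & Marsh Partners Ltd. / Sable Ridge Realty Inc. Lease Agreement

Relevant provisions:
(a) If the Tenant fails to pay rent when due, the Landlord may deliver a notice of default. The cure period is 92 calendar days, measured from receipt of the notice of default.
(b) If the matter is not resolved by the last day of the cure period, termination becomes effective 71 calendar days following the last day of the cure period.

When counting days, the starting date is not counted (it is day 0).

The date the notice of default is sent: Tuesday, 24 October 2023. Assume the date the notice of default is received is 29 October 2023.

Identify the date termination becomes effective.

The last day of the cure period: 92 calendar days after 29 October 2023 is 29 January 2024.
Adding 71 calendar days to 29 January 2024 gives 9 April 2024, which is the date termination becomes effective.

9 April 2024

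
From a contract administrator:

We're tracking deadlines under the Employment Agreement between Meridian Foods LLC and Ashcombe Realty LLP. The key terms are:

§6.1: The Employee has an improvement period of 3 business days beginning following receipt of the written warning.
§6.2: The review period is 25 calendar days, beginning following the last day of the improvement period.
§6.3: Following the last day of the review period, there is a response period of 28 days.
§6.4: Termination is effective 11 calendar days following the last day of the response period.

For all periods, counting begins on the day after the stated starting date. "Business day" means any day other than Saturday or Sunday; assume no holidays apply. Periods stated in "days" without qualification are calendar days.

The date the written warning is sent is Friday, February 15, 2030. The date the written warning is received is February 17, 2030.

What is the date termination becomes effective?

The last day of the improvement period: counting 3 business days from Sunday, February 17, 2030 (Feb 18, Feb 19, Feb 20, skipping weekends) reaches Wednesday, February 20, 2030.
The last day of the review period: 25 calendar days after February 20, 2030 is March 17, 2030.
Adding 28 calendar days to March 17, 2030 gives April 14, 2030, which is the last day of the response period.
Adding 11 calendar days to April 14, 2030 gives April 25, 2030, which is the date termination becomes effective.

April 25, 2030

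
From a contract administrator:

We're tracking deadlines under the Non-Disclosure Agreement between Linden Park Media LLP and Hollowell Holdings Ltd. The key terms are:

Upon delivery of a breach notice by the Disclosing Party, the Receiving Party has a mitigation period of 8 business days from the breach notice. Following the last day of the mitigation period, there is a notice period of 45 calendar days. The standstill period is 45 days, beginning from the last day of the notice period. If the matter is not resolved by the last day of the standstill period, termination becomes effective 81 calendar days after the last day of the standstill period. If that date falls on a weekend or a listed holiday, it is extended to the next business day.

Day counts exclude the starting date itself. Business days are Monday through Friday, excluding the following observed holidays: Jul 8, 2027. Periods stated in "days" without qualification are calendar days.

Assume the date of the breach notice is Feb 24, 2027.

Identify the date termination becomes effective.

Aug 26, 2027

The last day of the mitigation period: 8 business days after Wednesday, Feb 24, 2027, skipping weekends — Feb 25, Feb 26, Mar 1, Mar 2, Mar 3, Mar 4, Mar 5, Mar 8 — lands on Monday, Mar 8, 2027.
The last day of the notice period: 45 calendar days after Mar 8, 2027 is Apr 22, 2027.
Adding 45 calendar days to Apr 22, 2027 gives Jun 6, 2027, which is the last day of the standstill period.
The date termination becomes effective: Jun 6, 2027 + 81 days = Aug 26, 2027. Aug 26, 2027 is a Thursday and is not a listed holiday, so no roll-forward applies.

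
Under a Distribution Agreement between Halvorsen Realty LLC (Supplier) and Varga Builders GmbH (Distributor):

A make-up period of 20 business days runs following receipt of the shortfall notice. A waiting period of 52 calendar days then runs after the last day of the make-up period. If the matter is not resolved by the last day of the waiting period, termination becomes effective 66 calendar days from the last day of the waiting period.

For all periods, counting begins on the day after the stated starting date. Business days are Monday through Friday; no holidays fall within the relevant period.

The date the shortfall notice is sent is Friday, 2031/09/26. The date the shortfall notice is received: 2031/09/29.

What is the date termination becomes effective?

The last day of the make-up period: 20 business days after Monday, 2031/09/29, skipping weekends — Sep 30, Oct 1, Oct 2, Oct 3, …, Oct 23, Oct 24, Oct 27 — lands on Monday, 2031/10/27.
The last day of the waiting period: 2031/10/27 + 52 days = 2031/12/18.
Adding 66 calendar days to 2031/12/18 gives 2032/02/22, which is the date termination becomes effective.

2032/02/22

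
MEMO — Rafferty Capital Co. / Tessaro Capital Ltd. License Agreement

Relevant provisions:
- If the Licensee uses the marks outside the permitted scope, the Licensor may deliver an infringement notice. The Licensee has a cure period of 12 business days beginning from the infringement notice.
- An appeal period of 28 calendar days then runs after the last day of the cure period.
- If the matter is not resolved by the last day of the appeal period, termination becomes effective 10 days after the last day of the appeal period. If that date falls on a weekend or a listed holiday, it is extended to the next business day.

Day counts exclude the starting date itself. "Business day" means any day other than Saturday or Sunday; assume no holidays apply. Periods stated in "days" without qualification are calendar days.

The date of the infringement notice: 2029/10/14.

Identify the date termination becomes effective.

2029/12/07

From Sunday, 2029/10/14, 12 business days (Oct 15, Oct 16, Oct 17, Oct 18, …, Oct 26, Oct 29, Oct 30, skipping weekends) brings us to Tuesday, 2029/10/30, which is the last day of the cure period.
The last day of the appeal period: 28 calendar days after 2029/10/30 is 2029/11/27.
The date termination becomes effective: 2029/11/27 + 10 days = 2029/12/07. 2029/12/07 is a Friday, so no roll-forward applies.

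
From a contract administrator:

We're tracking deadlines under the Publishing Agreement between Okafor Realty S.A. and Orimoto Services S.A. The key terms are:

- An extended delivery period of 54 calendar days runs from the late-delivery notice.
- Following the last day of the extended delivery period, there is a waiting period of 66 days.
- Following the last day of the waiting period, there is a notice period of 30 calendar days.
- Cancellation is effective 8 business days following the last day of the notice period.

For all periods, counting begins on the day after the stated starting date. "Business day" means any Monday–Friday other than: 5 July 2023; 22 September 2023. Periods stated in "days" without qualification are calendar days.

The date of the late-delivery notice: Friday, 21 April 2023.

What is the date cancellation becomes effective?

29 September 2023

The last day of the extended delivery period: 54 calendar days after 21 April 2023 is 14 June 2023.
The last day of the waiting period: 66 calendar days after 14 June 2023 is 19 August 2023.
The last day of the notice period: 30 calendar days after 19 August 2023 is 18 September 2023.
From Monday, 18 September 2023, 8 business days (Sep 19, Sep 20, Sep 21, Sep 25, Sep 26, Sep 27, Sep 28, Sep 29, skipping weekends and the listed holiday on Sep 22) brings us to Friday, 29 September 2023, which is the date cancellation becomes effective.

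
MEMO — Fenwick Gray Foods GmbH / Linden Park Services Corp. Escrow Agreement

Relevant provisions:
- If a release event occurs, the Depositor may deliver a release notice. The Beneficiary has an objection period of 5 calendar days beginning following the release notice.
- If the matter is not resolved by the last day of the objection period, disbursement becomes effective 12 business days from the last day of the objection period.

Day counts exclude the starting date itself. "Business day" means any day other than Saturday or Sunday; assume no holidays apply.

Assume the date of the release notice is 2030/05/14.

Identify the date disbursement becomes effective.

The last day of the objection period: 2030/05/14 + 5 days = 2030/05/19.
The date disbursement becomes effective: 12 business days after Sunday, 2030/05/19, skipping weekends — May 20, May 21, May 22, May 23, …, May 31, Jun 3, Jun 4 — lands on Tuesday, 2030/06/04.

2030/06/04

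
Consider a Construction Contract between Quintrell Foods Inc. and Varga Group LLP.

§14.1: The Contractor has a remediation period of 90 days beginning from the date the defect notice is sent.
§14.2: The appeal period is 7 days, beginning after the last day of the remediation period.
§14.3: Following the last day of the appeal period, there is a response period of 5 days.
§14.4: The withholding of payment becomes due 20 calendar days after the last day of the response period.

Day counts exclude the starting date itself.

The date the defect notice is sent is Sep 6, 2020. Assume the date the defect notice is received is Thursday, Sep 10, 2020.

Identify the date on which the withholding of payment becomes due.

Jan 6, 2021

The last day of the remediation period: Sep 6, 2020 + 90 days = Dec 5, 2020.
The last day of the appeal period: 7 calendar days after Dec 5, 2020 is Dec 12, 2020.
The last day of the response period: Dec 12, 2020 + 5 days = Dec 17, 2020.
The date on which the withholding of payment becomes due: Dec 17, 2020 + 20 days = Jan 6, 2021.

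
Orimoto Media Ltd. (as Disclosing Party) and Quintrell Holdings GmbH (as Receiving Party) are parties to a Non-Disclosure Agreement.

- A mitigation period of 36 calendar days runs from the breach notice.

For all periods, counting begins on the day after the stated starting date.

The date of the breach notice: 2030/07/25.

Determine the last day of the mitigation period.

2030/08/30

Adding 36 calendar days to 2030/07/25 gives 2030/08/30, which is the last day of the mitigation period.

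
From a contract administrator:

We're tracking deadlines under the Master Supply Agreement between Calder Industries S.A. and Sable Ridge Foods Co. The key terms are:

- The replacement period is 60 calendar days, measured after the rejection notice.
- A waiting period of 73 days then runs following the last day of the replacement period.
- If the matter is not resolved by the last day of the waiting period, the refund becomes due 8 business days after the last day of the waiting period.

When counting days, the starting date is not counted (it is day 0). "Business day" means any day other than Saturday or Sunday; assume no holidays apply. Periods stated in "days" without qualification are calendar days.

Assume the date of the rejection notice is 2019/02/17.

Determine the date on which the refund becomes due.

2019/07/10

Adding 60 calendar days to 2019/02/17 gives 2019/04/18, which is the last day of the replacement period.
Adding 73 calendar days to 2019/04/18 gives 2019/06/30, which is the last day of the waiting period.
The date on which the refund becomes due: 8 business days after Sunday, 2019/06/30, skipping weekends — Jul 1, Jul 2, Jul 3, Jul 4, Jul 5, Jul 8, Jul 9, Jul 10 — lands on Wednesday, 2019/07/10.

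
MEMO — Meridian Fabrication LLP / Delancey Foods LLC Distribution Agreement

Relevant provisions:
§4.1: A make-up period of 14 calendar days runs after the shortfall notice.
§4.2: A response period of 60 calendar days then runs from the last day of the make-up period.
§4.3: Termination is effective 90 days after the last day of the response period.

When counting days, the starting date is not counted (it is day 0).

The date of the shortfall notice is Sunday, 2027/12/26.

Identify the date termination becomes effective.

The last day of the make-up period: 14 calendar days after 2027/12/26 is 2028/01/09.
Adding 60 calendar days to 2028/01/09 gives 2028/03/09, which is the last day of the response period.
The date termination becomes effective: 2028/03/09 + 90 days = 2028/06/07.

2028/06/07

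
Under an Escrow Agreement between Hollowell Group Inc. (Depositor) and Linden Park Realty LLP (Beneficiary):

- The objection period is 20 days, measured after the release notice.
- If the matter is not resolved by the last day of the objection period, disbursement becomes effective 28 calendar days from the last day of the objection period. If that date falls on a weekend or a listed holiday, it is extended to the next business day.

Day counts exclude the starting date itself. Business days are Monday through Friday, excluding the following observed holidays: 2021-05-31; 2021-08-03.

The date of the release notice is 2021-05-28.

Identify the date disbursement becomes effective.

The last day of the objection period: 20 calendar days after 2021-05-28 is 2021-06-17.
Adding 28 calendar days to 2021-06-17 gives 2021-07-15, which is the date disbursement becomes effective. 2021-07-15 is a Thursday and is not a listed holiday, so no roll-forward applies.

2021-07-15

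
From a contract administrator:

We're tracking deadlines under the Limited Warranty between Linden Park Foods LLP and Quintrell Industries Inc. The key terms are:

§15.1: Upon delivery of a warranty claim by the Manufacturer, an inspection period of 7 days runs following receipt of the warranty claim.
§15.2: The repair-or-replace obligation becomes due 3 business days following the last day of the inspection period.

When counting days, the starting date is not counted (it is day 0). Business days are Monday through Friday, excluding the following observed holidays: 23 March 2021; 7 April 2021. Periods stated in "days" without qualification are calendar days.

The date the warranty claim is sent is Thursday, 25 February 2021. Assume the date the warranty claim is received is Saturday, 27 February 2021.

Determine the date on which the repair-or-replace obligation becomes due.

The last day of the inspection period: 27 February 2021 + 7 days = 6 March 2021.
From Saturday, 6 March 2021, 3 business days (Mar 8, Mar 9, Mar 10, skipping weekends) brings us to Wednesday, 10 March 2021, which is the date on which the repair-or-replace obligation becomes due.

10 March 2021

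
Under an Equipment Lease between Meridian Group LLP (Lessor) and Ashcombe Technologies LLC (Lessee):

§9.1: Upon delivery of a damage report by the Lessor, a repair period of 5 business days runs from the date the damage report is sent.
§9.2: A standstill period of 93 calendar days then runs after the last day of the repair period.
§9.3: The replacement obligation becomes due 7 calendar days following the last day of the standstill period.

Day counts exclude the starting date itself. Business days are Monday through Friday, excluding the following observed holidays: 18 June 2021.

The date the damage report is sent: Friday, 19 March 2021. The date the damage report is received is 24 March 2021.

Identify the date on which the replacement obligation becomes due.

From Friday, 19 March 2021, 5 business days (Mar 22, Mar 23, Mar 24, Mar 25, Mar 26, skipping weekends) brings us to Friday, 26 March 2021, which is the last day of the repair period.
Adding 93 calendar days to 26 March 2021 gives 27 June 2021, which is the last day of the standstill period.
The date on which the replacement obligation becomes due: 27 June 2021 + 7 days = 4 July 2021.

4 July 2021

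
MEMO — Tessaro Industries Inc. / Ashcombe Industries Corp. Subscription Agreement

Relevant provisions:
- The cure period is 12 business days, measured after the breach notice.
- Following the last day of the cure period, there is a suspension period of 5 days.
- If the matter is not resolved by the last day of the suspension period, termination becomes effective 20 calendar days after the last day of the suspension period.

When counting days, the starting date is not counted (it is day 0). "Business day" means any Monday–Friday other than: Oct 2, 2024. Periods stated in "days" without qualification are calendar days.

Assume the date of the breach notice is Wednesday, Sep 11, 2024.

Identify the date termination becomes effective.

Oct 22, 2024

The last day of the cure period: 12 business days after Wednesday, Sep 11, 2024, skipping weekends — Sep 12, Sep 13, Sep 16, Sep 17, …, Sep 25, Sep 26, Sep 27 — lands on Friday, Sep 27, 2024.
The last day of the suspension period: Sep 27, 2024 + 5 days = Oct 2, 2024.
Adding 20 calendar days to Oct 2, 2024 gives Oct 22, 2024, which is the date termination becomes effective.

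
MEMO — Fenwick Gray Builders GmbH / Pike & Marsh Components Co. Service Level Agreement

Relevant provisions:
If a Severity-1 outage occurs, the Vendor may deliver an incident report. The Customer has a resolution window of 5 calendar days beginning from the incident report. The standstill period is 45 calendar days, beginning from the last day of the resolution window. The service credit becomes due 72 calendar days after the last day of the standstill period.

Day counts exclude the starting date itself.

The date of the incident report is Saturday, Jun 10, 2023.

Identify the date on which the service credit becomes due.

Oct 10, 2023

The last day of the resolution window: Jun 10, 2023 + 5 days = Jun 15, 2023.
The last day of the standstill period: 45 calendar days after Jun 15, 2023 is Jul 30, 2023.
The date on which the service credit becomes due: Jul 30, 2023 + 72 days = Oct 10, 2023.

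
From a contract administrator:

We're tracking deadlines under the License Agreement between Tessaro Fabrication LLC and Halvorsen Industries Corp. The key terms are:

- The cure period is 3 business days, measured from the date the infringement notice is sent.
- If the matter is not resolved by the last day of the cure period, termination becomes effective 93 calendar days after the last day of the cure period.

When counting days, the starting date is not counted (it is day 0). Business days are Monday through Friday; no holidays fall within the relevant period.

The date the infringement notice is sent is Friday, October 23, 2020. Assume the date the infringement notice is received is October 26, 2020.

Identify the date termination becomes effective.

The last day of the cure period: 3 business days after Friday, October 23, 2020, skipping weekends — Oct 26, Oct 27, Oct 28 — lands on Wednesday, October 28, 2020.
The date termination becomes effective: October 28, 2020 + 93 days = January 29, 2021.

January 29, 2021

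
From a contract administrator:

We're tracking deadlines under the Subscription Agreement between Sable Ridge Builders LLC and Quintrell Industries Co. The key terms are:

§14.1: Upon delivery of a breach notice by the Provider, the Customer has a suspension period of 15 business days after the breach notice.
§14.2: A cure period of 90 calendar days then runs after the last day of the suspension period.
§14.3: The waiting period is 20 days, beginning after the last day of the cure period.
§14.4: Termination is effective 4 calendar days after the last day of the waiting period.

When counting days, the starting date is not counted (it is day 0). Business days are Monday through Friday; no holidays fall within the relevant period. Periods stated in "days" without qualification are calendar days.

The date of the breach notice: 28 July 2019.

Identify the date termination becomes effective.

8 December 2019

The last day of the suspension period: 15 business days after Sunday, 28 July 2019, skipping weekends — Jul 29, Jul 30, Jul 31, Aug 1, …, Aug 14, Aug 15, Aug 16 — lands on Friday, 16 August 2019.
Adding 90 calendar days to 16 August 2019 gives 14 November 2019, which is the last day of the cure period.
Adding 20 calendar days to 14 November 2019 gives 4 December 2019, which is the last day of the waiting period.
The date termination becomes effective: 4 calendar days after 4 December 2019 is 8 December 2019.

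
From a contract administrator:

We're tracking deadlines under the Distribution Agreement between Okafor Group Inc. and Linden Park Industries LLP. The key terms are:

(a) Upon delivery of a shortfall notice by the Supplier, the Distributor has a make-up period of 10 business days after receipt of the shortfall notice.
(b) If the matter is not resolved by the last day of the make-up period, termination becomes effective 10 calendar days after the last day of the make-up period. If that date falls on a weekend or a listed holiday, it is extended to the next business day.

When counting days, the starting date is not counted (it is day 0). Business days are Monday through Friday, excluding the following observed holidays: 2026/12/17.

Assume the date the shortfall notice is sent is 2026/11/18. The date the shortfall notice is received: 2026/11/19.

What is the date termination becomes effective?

The last day of the make-up period: 10 business days after Thursday, 2026/11/19, skipping weekends — Nov 20, Nov 23, Nov 24, Nov 25, Nov 26, Nov 27, Nov 30, Dec 1, Dec 2, Dec 3 — lands on Thursday, 2026/12/03.
The date termination becomes effective: 2026/12/03 + 10 days = 2026/12/13. That falls on a Sunday, so it rolls to the next business day, Monday, 2026/12/14.

2026/12/14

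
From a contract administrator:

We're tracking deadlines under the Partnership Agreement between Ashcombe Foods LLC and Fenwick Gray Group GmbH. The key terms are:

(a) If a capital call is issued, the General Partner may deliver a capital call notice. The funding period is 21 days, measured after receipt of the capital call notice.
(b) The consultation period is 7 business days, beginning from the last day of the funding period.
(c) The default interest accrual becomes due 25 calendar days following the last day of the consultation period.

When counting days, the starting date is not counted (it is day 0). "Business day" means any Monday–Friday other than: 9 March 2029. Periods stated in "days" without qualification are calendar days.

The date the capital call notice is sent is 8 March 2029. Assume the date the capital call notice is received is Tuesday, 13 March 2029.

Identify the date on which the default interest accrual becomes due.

7 May 2029

The last day of the funding period: 13 March 2029 + 21 days = 3 April 2029.
The last day of the consultation period: 7 business days after Tuesday, 3 April 2029, skipping weekends — Apr 4, Apr 5, Apr 6, Apr 9, Apr 10, Apr 11, Apr 12 — lands on Thursday, 12 April 2029.
The date on which the default interest accrual becomes due: 12 April 2029 + 25 days = 7 May 2029.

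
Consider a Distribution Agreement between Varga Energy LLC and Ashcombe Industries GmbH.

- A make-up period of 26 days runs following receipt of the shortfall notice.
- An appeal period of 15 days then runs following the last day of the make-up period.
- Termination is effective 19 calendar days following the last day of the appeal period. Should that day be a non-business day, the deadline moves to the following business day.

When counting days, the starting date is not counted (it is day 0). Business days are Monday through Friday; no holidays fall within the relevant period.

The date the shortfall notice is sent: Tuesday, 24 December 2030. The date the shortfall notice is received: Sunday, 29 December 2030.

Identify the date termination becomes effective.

The last day of the make-up period: 29 December 2030 + 26 days = 24 January 2031.
The last day of the appeal period: 24 January 2031 + 15 days = 8 February 2031.
The date termination becomes effective: 19 calendar days after 8 February 2031 is 27 February 2031. 27 February 2031 is a Thursday, so no roll-forward applies.

27 February 2031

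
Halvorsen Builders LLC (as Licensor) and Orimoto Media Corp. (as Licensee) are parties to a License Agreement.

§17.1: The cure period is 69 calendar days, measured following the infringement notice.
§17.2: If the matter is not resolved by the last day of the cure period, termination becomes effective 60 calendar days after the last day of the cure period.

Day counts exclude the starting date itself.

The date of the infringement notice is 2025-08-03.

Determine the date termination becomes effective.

The last day of the cure period: 2025-08-03 + 69 days = 2025-10-11.
The date termination becomes effective: 60 calendar days after 2025-10-11 is 2025-12-10.

2025-12-10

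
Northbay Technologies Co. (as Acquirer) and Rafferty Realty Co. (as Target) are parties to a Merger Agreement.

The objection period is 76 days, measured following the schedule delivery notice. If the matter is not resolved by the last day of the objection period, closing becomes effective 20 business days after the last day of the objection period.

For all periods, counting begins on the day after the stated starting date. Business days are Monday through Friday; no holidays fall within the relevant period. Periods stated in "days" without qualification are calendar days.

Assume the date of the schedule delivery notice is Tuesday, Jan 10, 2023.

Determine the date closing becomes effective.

Apr 24, 2023

The last day of the objection period: Jan 10, 2023 + 76 days = Mar 27, 2023.
The date closing becomes effective: counting 20 business days from Monday, Mar 27, 2023 (Mar 28, Mar 29, Mar 30, Mar 31, …, Apr 20, Apr 21, Apr 24, skipping weekends) reaches Monday, Apr 24, 2023.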